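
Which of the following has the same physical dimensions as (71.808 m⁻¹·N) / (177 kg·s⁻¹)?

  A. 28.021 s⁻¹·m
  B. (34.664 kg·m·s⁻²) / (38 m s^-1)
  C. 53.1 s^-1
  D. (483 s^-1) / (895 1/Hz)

C.

Reference: [kg·s⁻²] / [kg·s⁻¹] = s⁻¹.
Each option:
  A. m·s⁻¹
  B. [kg·m·s⁻²] / [m·s⁻¹] = kg·s⁻¹
  C. s⁻¹  ← same
  D. [s⁻¹] / [s] = s⁻²
Only C. matches s⁻¹.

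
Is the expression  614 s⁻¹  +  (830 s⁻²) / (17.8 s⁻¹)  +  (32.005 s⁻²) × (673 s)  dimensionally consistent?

In SI base units:
  614 s⁻¹:  s⁻¹
  (830 s⁻²) / (17.8 s⁻¹):  [s⁻²] / [s⁻¹] = s⁻¹
  (32.005 s⁻²) × (673 s):  [s⁻²] · [s] = s⁻¹
Every term reduces to s⁻¹.

Yes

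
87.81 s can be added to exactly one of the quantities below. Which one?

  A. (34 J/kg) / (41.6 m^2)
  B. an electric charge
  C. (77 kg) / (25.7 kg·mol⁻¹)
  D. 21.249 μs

Reference: s.
Each option:
  A. [m²·s⁻²] / [m²] = s⁻²
  B. [electric charge] = s·A
  C. [kg] / [kg·mol⁻¹] = mol
  D. s  ← same
Only D. matches s.

D.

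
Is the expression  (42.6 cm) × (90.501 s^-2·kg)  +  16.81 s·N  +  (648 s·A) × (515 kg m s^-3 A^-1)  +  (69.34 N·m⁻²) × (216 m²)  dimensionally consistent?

Reduce each to base SI dimensions:
  (42.6 cm) × (90.501 s^-2·kg):  [m] · [kg·s⁻²] = kg·m·s⁻²
  16.81 s·N:  N·s = kg·m·s⁻²·s = kg·m·s⁻¹
  (648 s·A) × (515 kg m s^-3 A^-1):  [s·A] · [kg·m·s⁻³·A⁻¹] = kg·m·s⁻²
  (69.34 N·m⁻²) × (216 m²):  [kg·m⁻¹·s⁻²] · [m²] = kg·m·s⁻²
The terms do not share a single dimension (kg·m·s⁻² vs kg·m·s⁻¹).

No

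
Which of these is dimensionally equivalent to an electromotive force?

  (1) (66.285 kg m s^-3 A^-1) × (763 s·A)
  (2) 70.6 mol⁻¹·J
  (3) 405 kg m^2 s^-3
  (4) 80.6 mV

(4)

Reference: [electromotive force] = kg·m²·s⁻³·A⁻¹.
Each option:
  (1) [kg·m·s⁻³·A⁻¹] · [s·A] = kg·m·s⁻²
  (2) J·mol⁻¹ = N·m·mol⁻¹ = kg·m²·s⁻²·mol⁻¹
  (3) kg·m²·s⁻³
  (4) V = J·C⁻¹ = kg·m²·s⁻³·A⁻¹  ← same
Only (4) matches kg·m²·s⁻³·A⁻¹.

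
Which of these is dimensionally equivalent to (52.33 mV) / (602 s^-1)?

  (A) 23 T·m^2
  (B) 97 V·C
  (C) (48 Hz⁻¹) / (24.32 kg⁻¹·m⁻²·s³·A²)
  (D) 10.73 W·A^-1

(A)

Reference: [kg·m²·s⁻³·A⁻¹] / [s⁻¹] = kg·m²·s⁻²·A⁻¹.
Each option:
  (A) T·m² = Wb·m⁻²·m² = kg·m²·s⁻²·A⁻¹  ← same
  (B) C·V = s·A·J·C⁻¹ = kg·m²·s⁻²
  (C) [s] / [kg⁻¹·m⁻²·s³·A²] = kg·m²·s⁻²·A⁻²
  (D) W·A⁻¹ = J·s⁻¹·A⁻¹ = kg·m²·s⁻³·A⁻¹
Only (A) matches kg·m²·s⁻²·A⁻¹.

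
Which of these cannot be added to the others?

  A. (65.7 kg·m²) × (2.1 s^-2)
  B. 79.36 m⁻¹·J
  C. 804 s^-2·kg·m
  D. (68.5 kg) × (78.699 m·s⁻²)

Work out the base dimensions of each:
  A. [kg·m²] · [s⁻²] = kg·m²·s⁻²
  B. J·m⁻¹ = N·m·m⁻¹ = kg·m·s⁻²
  C. kg·m·s⁻²
  D. [kg] · [m·s⁻²] = kg·m·s⁻²
All reduce to kg·m·s⁻² except A., which is kg·m²·s⁻².

A.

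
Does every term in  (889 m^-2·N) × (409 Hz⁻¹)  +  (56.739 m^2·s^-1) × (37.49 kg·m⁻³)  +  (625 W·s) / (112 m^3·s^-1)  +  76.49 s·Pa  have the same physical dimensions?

In SI base units:
  (889 m^-2·N) × (409 Hz⁻¹):  [kg·m⁻¹·s⁻²] · [s] = kg·m⁻¹·s⁻¹
  (56.739 m^2·s^-1) × (37.49 kg·m⁻³):  [m²·s⁻¹] · [kg·m⁻³] = kg·m⁻¹·s⁻¹
  (625 W·s) / (112 m^3·s^-1):  [kg·m²·s⁻²] / [m³·s⁻¹] = kg·m⁻¹·s⁻¹
  76.49 s·Pa:  Pa·s = N·m⁻²·s = kg·m⁻¹·s⁻¹
Every term reduces to kg·m⁻¹·s⁻¹.

Yes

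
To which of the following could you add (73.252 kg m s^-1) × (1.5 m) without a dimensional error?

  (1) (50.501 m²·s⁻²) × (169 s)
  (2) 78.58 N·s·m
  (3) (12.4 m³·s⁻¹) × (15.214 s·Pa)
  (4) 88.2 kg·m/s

Reference: [kg·m·s⁻¹] · [m] = kg·m²·s⁻¹.
Each option:
  (1) [m²·s⁻²] · [s] = m²·s⁻¹
  (2) N·m·s = kg·m·s⁻²·m·s = kg·m²·s⁻¹  ← same
  (3) [m³·s⁻¹] · [kg·m⁻¹·s⁻¹] = kg·m²·s⁻²
  (4) kg·m·s⁻¹
Only (2) matches kg·m²·s⁻¹.

(2)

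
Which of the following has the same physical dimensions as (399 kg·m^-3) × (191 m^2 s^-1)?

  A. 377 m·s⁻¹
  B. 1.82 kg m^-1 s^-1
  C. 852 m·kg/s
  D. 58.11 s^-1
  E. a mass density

B.

Reference: [kg·m⁻³] · [m²·s⁻¹] = kg·m⁻¹·s⁻¹.
Each option:
  A. m·s⁻¹
  B. kg·m⁻¹·s⁻¹  ← same
  C. kg·m·s⁻¹
  D. s⁻¹
  E. [mass density] = kg·m⁻³
Only B. matches kg·m⁻¹·s⁻¹.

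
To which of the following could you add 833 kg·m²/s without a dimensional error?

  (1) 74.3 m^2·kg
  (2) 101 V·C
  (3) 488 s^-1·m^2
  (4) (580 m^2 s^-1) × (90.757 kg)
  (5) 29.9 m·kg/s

Reference: kg·m²·s⁻¹.
Each option:
  (1) kg·m²
  (2) C·V = s·A·J·C⁻¹ = kg·m²·s⁻²
  (3) m²·s⁻¹
  (4) [m²·s⁻¹] · [kg] = kg·m²·s⁻¹  ← same
  (5) kg·m·s⁻¹
Only (4) matches kg·m²·s⁻¹.

(4)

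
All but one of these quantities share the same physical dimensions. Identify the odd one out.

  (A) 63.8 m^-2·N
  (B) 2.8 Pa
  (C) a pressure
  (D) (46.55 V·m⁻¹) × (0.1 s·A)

(D)

Reduce each to base SI dimensions:
  (A) N·m⁻² = kg·m·s⁻²·m⁻² = kg·m⁻¹·s⁻²
  (B) Pa = N·m⁻² = kg·m⁻¹·s⁻²
  (C) [pressure] = kg·m⁻¹·s⁻²
  (D) [kg·m·s⁻³·A⁻¹] · [s·A] = kg·m·s⁻²
All reduce to kg·m⁻¹·s⁻² except (D), which is kg·m·s⁻².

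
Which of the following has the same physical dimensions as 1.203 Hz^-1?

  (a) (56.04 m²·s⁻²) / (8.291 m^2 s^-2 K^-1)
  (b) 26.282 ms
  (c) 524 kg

Reference: Hz⁻¹ = (s⁻¹)⁻¹ = s.
Each option:
  (a) [m²·s⁻²] / [m²·s⁻²·K⁻¹] = K
  (b) s  ← same
  (c) kg
Only (b) matches s.

(b)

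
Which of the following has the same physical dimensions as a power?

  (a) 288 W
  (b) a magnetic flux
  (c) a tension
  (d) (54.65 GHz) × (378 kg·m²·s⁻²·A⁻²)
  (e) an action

(a)

Reference: [power] = kg·m²·s⁻³.
Each option:
  (a) W = J·s⁻¹ = kg·m²·s⁻³  ← same
  (b) [magnetic flux] = kg·m²·s⁻²·A⁻¹
  (c) [tension] = kg·m·s⁻²
  (d) [s⁻¹] · [kg·m²·s⁻²·A⁻²] = kg·m²·s⁻³·A⁻²
  (e) [action] = kg·m²·s⁻¹
Only (a) matches kg·m²·s⁻³.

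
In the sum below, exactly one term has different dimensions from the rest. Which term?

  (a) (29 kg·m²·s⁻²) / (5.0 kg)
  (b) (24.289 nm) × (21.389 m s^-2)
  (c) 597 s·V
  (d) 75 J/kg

(c)

Work out the base dimensions of each:
  (a) [kg·m²·s⁻²] / [kg] = m²·s⁻²
  (b) [m] · [m·s⁻²] = m²·s⁻²
  (c) V·s = J·C⁻¹·s = kg·m²·s⁻²·A⁻¹
  (d) J·kg⁻¹ = N·m·kg⁻¹ = m²·s⁻²
All reduce to m²·s⁻² except (c), which is kg·m²·s⁻²·A⁻¹.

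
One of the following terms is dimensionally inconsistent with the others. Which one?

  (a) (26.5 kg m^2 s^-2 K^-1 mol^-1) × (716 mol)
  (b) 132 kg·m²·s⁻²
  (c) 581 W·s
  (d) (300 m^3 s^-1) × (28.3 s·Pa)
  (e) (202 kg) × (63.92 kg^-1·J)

(a)

Expand each in SI base units:
  (a) [kg·m²·s⁻²·K⁻¹·mol⁻¹] · [mol] = kg·m²·s⁻²·K⁻¹
  (b) kg·m²·s⁻²
  (c) W·s = J·s⁻¹·s = kg·m²·s⁻²
  (d) [m³·s⁻¹] · [kg·m⁻¹·s⁻¹] = kg·m²·s⁻²
  (e) [kg] · [m²·s⁻²] = kg·m²·s⁻²
All reduce to kg·m²·s⁻² except (a), which is kg·m²·s⁻²·K⁻¹.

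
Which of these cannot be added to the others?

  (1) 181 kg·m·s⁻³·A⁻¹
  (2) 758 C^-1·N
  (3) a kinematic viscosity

Expand each in SI base units:
  (1) kg·m·s⁻³·A⁻¹
  (2) N·C⁻¹ = kg·m·s⁻²·(s·A)⁻¹ = kg·m·s⁻³·A⁻¹
  (3) [kinematic viscosity] = m²·s⁻¹
All reduce to kg·m·s⁻³·A⁻¹ except (3), which is m²·s⁻¹.

(3)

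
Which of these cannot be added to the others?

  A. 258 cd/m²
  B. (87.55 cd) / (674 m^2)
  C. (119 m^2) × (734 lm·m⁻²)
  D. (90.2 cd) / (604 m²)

Work out the base dimensions of each:
  A. cd·m⁻² = m⁻²·cd
  B. [cd] / [m²] = m⁻²·cd
  C. [m²] · [m⁻²·cd] = cd
  D. [cd] / [m²] = m⁻²·cd
All reduce to m⁻²·cd except C., which is cd.

C.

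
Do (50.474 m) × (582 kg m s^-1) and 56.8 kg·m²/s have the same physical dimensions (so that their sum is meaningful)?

Expand each in SI base units:
  (50.474 m) × (582 kg m s^-1):  [m] · [kg·m·s⁻¹] = kg·m²·s⁻¹
  56.8 kg·m²/s:  kg·m²·s⁻¹
Both are kg·m²·s⁻¹, so they have the same dimensions and can be added.

Yes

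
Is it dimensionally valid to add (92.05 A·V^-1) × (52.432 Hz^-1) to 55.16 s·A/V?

Yes

In SI base units:
  (92.05 A·V^-1) × (52.432 Hz^-1):  [kg⁻¹·m⁻²·s³·A²] · [s] = kg⁻¹·m⁻²·s⁴·A²
  55.16 s·A/V:  A·s·V⁻¹ = A·s·(J·C⁻¹)⁻¹ = kg⁻¹·m⁻²·s⁴·A²
Both are kg⁻¹·m⁻²·s⁴·A², so they have the same dimensions and can be added.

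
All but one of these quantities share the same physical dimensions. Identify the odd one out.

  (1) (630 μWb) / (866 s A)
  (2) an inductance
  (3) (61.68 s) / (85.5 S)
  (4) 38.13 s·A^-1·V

Reduce each to base SI dimensions:
  (1) [kg·m²·s⁻²·A⁻¹] / [s·A] = kg·m²·s⁻³·A⁻²
  (2) [inductance] = kg·m²·s⁻²·A⁻²
  (3) [s] / [kg⁻¹·m⁻²·s³·A²] = kg·m²·s⁻²·A⁻²
  (4) V·s·A⁻¹ = J·C⁻¹·s·A⁻¹ = kg·m²·s⁻²·A⁻²
All reduce to kg·m²·s⁻²·A⁻² except (1), which is kg·m²·s⁻³·A⁻².

(1)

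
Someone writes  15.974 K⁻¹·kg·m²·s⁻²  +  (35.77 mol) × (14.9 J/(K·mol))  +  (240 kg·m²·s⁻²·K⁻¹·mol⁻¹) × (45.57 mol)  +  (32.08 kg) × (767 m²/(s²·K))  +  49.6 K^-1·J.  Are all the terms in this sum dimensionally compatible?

Dimensions:
  15.974 K⁻¹·kg·m²·s⁻²:  kg·m²·s⁻²·K⁻¹
  (35.77 mol) × (14.9 J/(K·mol)):  [mol] · [kg·m²·s⁻²·K⁻¹·mol⁻¹] = kg·m²·s⁻²·K⁻¹
  (240 kg·m²·s⁻²·K⁻¹·mol⁻¹) × (45.57 mol):  [kg·m²·s⁻²·K⁻¹·mol⁻¹] · [mol] = kg·m²·s⁻²·K⁻¹
  (32.08 kg) × (767 m²/(s²·K)):  [kg] · [m²·s⁻²·K⁻¹] = kg·m²·s⁻²·K⁻¹
  49.6 K^-1·J:  J·K⁻¹ = N·m·K⁻¹ = kg·m²·s⁻²·K⁻¹
Every term reduces to kg·m²·s⁻²·K⁻¹.

Yes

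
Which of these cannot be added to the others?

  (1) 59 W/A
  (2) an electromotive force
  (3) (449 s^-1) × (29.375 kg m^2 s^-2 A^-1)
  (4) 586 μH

(4)

Work out the base dimensions of each:
  (1) W·A⁻¹ = J·s⁻¹·A⁻¹ = kg·m²·s⁻³·A⁻¹
  (2) [electromotive force] = kg·m²·s⁻³·A⁻¹
  (3) [s⁻¹] · [kg·m²·s⁻²·A⁻¹] = kg·m²·s⁻³·A⁻¹
  (4) H = V·s·A⁻¹ = kg·m²·s⁻²·A⁻²
All reduce to kg·m²·s⁻³·A⁻¹ except (4), which is kg·m²·s⁻²·A⁻².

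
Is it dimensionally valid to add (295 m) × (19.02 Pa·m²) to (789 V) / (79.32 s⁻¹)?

No

In SI base units:
  (295 m) × (19.02 Pa·m²):  [m] · [kg·m·s⁻²] = kg·m²·s⁻²
  (789 V) / (79.32 s⁻¹):  [kg·m²·s⁻³·A⁻¹] / [s⁻¹] = kg·m²·s⁻²·A⁻¹
kg·m²·s⁻² ≠ kg·m²·s⁻²·A⁻¹, so they cannot be added.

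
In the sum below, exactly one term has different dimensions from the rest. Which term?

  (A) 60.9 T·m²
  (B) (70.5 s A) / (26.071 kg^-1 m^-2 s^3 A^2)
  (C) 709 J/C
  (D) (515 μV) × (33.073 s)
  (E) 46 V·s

Work out the base dimensions of each:
  (A) T·m² = Wb·m⁻²·m² = kg·m²·s⁻²·A⁻¹
  (B) [s·A] / [kg⁻¹·m⁻²·s³·A²] = kg·m²·s⁻²·A⁻¹
  (C) J·C⁻¹ = N·m·(s·A)⁻¹ = kg·m²·s⁻³·A⁻¹
  (D) [kg·m²·s⁻³·A⁻¹] · [s] = kg·m²·s⁻²·A⁻¹
  (E) V·s = J·C⁻¹·s = kg·m²·s⁻²·A⁻¹
All reduce to kg·m²·s⁻²·A⁻¹ except (C), which is kg·m²·s⁻³·A⁻¹.

(C)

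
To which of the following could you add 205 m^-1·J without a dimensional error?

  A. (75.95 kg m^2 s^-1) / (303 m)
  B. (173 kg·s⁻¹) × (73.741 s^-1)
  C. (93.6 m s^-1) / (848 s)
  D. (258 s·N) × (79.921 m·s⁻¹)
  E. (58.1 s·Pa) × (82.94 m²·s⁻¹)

Reference: J·m⁻¹ = N·m·m⁻¹ = kg·m·s⁻².
Each option:
  A. [kg·m²·s⁻¹] / [m] = kg·m·s⁻¹
  B. [kg·s⁻¹] · [s⁻¹] = kg·s⁻²
  C. [m·s⁻¹] / [s] = m·s⁻²
  D. [kg·m·s⁻¹] · [m·s⁻¹] = kg·m²·s⁻²
  E. [kg·m⁻¹·s⁻¹] · [m²·s⁻¹] = kg·m·s⁻²  ← same
Only E. matches kg·m·s⁻².

E.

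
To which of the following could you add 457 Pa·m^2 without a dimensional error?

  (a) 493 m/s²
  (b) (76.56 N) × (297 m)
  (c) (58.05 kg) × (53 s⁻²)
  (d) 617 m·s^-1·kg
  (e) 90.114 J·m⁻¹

(e)

Reference: Pa·m² = N·m⁻²·m² = kg·m·s⁻².
Each option:
  (a) m·s⁻²
  (b) [kg·m·s⁻²] · [m] = kg·m²·s⁻²
  (c) [kg] · [s⁻²] = kg·s⁻²
  (d) kg·m·s⁻¹
  (e) J·m⁻¹ = N·m·m⁻¹ = kg·m·s⁻²  ← same
Only (e) matches kg·m·s⁻².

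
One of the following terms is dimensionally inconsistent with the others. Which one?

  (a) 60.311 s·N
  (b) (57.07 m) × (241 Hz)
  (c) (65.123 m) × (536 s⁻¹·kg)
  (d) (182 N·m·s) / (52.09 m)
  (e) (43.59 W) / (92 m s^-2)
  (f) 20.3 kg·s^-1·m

(b)

Expand each in SI base units:
  (a) N·s = kg·m·s⁻²·s = kg·m·s⁻¹
  (b) [m] · [s⁻¹] = m·s⁻¹
  (c) [m] · [kg·s⁻¹] = kg·m·s⁻¹
  (d) [kg·m²·s⁻¹] / [m] = kg·m·s⁻¹
  (e) [kg·m²·s⁻³] / [m·s⁻²] = kg·m·s⁻¹
  (f) kg·m·s⁻¹
All reduce to kg·m·s⁻¹ except (b), which is m·s⁻¹.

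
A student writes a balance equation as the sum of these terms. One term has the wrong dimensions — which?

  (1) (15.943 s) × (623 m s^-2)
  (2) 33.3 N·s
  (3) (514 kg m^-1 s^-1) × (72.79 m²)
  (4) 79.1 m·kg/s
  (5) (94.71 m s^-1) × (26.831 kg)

Expand each in SI base units:
  (1) [s] · [m·s⁻²] = m·s⁻¹
  (2) N·s = kg·m·s⁻²·s = kg·m·s⁻¹
  (3) [kg·m⁻¹·s⁻¹] · [m²] = kg·m·s⁻¹
  (4) kg·m·s⁻¹
  (5) [m·s⁻¹] · [kg] = kg·m·s⁻¹
All reduce to kg·m·s⁻¹ except (1), which is m·s⁻¹.

(1)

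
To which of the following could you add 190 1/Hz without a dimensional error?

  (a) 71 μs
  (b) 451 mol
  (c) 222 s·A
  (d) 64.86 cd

Reference: Hz⁻¹ = (s⁻¹)⁻¹ = s.
Each option:
  (a) s  ← same
  (b) mol
  (c) s·A
  (d) cd
Only (a) matches s.

(a)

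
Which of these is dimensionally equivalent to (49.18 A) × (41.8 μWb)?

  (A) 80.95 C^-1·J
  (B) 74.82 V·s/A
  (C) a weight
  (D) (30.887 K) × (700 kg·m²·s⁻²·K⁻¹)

(D)

Reference: [A] · [kg·m²·s⁻²·A⁻¹] = kg·m²·s⁻².
Each option:
  (A) J·C⁻¹ = N·m·(s·A)⁻¹ = kg·m²·s⁻³·A⁻¹
  (B) V·s·A⁻¹ = J·C⁻¹·s·A⁻¹ = kg·m²·s⁻²·A⁻²
  (C) [weight] = kg·m·s⁻²
  (D) [K] · [kg·m²·s⁻²·K⁻¹] = kg·m²·s⁻²  ← same
Only (D) matches kg·m²·s⁻².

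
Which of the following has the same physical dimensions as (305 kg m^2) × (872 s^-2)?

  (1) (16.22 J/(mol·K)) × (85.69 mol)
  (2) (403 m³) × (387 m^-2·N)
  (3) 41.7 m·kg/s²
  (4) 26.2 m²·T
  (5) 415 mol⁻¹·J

Reference: [kg·m²] · [s⁻²] = kg·m²·s⁻².
Each option:
  (1) [kg·m²·s⁻²·K⁻¹·mol⁻¹] · [mol] = kg·m²·s⁻²·K⁻¹
  (2) [m³] · [kg·m⁻¹·s⁻²] = kg·m²·s⁻²  ← same
  (3) kg·m·s⁻²
  (4) T·m² = Wb·m⁻²·m² = kg·m²·s⁻²·A⁻¹
  (5) J·mol⁻¹ = N·m·mol⁻¹ = kg·m²·s⁻²·mol⁻¹
Only (2) matches kg·m²·s⁻².

(2)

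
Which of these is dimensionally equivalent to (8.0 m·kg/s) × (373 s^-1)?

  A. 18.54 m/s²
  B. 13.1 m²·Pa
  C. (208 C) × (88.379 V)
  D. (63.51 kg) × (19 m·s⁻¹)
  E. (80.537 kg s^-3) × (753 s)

Reference: [kg·m·s⁻¹] · [s⁻¹] = kg·m·s⁻².
Each option:
  A. m·s⁻²
  B. Pa·m² = N·m⁻²·m² = kg·m·s⁻²  ← same
  C. [s·A] · [kg·m²·s⁻³·A⁻¹] = kg·m²·s⁻²
  D. [kg] · [m·s⁻¹] = kg·m·s⁻¹
  E. [kg·s⁻³] · [s] = kg·s⁻²
Only B. matches kg·m·s⁻².

B.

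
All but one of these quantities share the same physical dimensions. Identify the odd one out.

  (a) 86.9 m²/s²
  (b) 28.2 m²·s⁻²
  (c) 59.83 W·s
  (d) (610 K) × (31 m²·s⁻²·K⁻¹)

In SI base units:
  (a) m²·s⁻²
  (b) m²·s⁻²
  (c) W·s = J·s⁻¹·s = kg·m²·s⁻²
  (d) [K] · [m²·s⁻²·K⁻¹] = m²·s⁻²
All reduce to m²·s⁻² except (c), which is kg·m²·s⁻².

(c)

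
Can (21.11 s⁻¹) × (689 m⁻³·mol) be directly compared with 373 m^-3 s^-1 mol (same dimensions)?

Yes

In SI base units:
  (21.11 s⁻¹) × (689 m⁻³·mol):  [s⁻¹] · [m⁻³·mol] = m⁻³·s⁻¹·mol
  373 m^-3 s^-1 mol:  m⁻³·s⁻¹·mol
Both are m⁻³·s⁻¹·mol, so they have the same dimensions and can be added.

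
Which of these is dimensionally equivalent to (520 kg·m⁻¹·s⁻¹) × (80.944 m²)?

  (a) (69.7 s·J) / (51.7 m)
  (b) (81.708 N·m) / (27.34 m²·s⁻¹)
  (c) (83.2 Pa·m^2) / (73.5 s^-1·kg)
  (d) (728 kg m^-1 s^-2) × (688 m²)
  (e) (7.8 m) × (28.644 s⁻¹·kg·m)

(a)

Reference: [kg·m⁻¹·s⁻¹] · [m²] = kg·m·s⁻¹.
Each option:
  (a) [kg·m²·s⁻¹] / [m] = kg·m·s⁻¹  ← same
  (b) [kg·m²·s⁻²] / [m²·s⁻¹] = kg·s⁻¹
  (c) [kg·m·s⁻²] / [kg·s⁻¹] = m·s⁻¹
  (d) [kg·m⁻¹·s⁻²] · [m²] = kg·m·s⁻²
  (e) [m] · [kg·m·s⁻¹] = kg·m²·s⁻¹
Only (a) matches kg·m·s⁻¹.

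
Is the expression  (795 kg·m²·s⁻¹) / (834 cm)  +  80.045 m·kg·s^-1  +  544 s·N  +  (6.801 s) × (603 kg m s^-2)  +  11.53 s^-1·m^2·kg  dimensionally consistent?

Work out the base dimensions of each:
  (795 kg·m²·s⁻¹) / (834 cm):  [kg·m²·s⁻¹] / [m] = kg·m·s⁻¹
  80.045 m·kg·s^-1:  kg·m·s⁻¹
  544 s·N:  N·s = kg·m·s⁻²·s = kg·m·s⁻¹
  (6.801 s) × (603 kg m s^-2):  [s] · [kg·m·s⁻²] = kg·m·s⁻¹
  11.53 s^-1·m^2·kg:  kg·m²·s⁻¹
The terms do not share a single dimension (kg·m²·s⁻¹ vs kg·m·s⁻¹).

No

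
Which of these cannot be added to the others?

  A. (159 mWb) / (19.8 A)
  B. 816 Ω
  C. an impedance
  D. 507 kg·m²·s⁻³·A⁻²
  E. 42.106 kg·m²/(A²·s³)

Reduce each to base SI dimensions:
  A. [kg·m²·s⁻²·A⁻¹] / [A] = kg·m²·s⁻²·A⁻²
  B. Ω = V·A⁻¹ = kg·m²·s⁻³·A⁻²
  C. [impedance] = kg·m²·s⁻³·A⁻²
  D. kg·m²·s⁻³·A⁻²
  E. kg·m²·s⁻³·A⁻²
All reduce to kg·m²·s⁻³·A⁻² except A., which is kg·m²·s⁻²·A⁻².

A.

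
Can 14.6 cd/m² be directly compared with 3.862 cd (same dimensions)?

Reduce each to base SI dimensions:
  14.6 cd/m²:  cd·m⁻² = m⁻²·cd
  3.862 cd:  cd
m⁻²·cd ≠ cd, so they cannot be added.

No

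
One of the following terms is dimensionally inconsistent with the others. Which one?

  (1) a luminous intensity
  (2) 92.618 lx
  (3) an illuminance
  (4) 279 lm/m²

(1)

Expand each in SI base units:
  (1) [luminous intensity] = cd
  (2) lx = lm·m⁻² = m⁻²·cd
  (3) [illuminance] = m⁻²·cd
  (4) lm·m⁻² = cd·m⁻² = m⁻²·cd
All reduce to m⁻²·cd except (1), which is cd.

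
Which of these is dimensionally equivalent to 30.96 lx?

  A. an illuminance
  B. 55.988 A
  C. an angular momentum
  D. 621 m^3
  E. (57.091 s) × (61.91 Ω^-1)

Reference: lx = lm·m⁻² = m⁻²·cd.
Each option:
  A. [illuminance] = m⁻²·cd  ← same
  B. A
  C. [angular momentum] = kg·m²·s⁻¹
  D. m³
  E. [s] · [kg⁻¹·m⁻²·s³·A²] = kg⁻¹·m⁻²·s⁴·A²
Only A. matches m⁻²·cd.

A.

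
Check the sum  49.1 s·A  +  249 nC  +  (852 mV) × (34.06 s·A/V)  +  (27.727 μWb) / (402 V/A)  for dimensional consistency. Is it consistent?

Yes

Reduce each to base SI dimensions:
  49.1 s·A:  A·s = s·A
  249 nC:  C = s·A
  (852 mV) × (34.06 s·A/V):  [kg·m²·s⁻³·A⁻¹] · [kg⁻¹·m⁻²·s⁴·A²] = s·A
  (27.727 μWb) / (402 V/A):  [kg·m²·s⁻²·A⁻¹] / [kg·m²·s⁻³·A⁻²] = s·A
Every term reduces to s·A.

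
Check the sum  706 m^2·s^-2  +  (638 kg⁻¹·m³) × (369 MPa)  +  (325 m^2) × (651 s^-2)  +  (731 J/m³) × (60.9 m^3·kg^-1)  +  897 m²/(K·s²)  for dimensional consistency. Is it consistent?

No

Reduce each to base SI dimensions:
  706 m^2·s^-2:  m²·s⁻²
  (638 kg⁻¹·m³) × (369 MPa):  [kg⁻¹·m³] · [kg·m⁻¹·s⁻²] = m²·s⁻²
  (325 m^2) × (651 s^-2):  [m²] · [s⁻²] = m²·s⁻²
  (731 J/m³) × (60.9 m^3·kg^-1):  [kg·m⁻¹·s⁻²] · [kg⁻¹·m³] = m²·s⁻²
  897 m²/(K·s²):  m²·s⁻²·K⁻¹
The terms do not share a single dimension (m²·s⁻² vs m²·s⁻²·K⁻¹).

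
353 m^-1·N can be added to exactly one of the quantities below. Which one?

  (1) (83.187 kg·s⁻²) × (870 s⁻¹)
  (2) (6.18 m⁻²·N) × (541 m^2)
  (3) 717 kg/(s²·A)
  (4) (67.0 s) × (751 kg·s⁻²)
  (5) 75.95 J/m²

(5)

Reference: N·m⁻¹ = kg·m·s⁻²·m⁻¹ = kg·s⁻².
Each option:
  (1) [kg·s⁻²] · [s⁻¹] = kg·s⁻³
  (2) [kg·m⁻¹·s⁻²] · [m²] = kg·m·s⁻²
  (3) kg·s⁻²·A⁻¹
  (4) [s] · [kg·s⁻²] = kg·s⁻¹
  (5) J·m⁻² = N·m·m⁻² = kg·s⁻²  ← same
Only (5) matches kg·s⁻².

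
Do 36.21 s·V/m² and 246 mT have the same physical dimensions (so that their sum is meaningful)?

Dimensions:
  36.21 s·V/m²:  V·s·m⁻² = J·C⁻¹·s·m⁻² = kg·s⁻²·A⁻¹
  246 mT:  T = Wb·m⁻² = kg·s⁻²·A⁻¹
Both are kg·s⁻²·A⁻¹, so they have the same dimensions and can be added.

Yes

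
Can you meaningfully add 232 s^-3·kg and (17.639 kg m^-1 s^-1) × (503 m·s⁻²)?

Dimensions:
  232 s^-3·kg:  kg·s⁻³
  (17.639 kg m^-1 s^-1) × (503 m·s⁻²):  [kg·m⁻¹·s⁻¹] · [m·s⁻²] = kg·s⁻³
Both are kg·s⁻³, so they have the same dimensions and can be added.

Yes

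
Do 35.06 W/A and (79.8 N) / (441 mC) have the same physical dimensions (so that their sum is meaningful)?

No

Dimensions:
  35.06 W/A:  W·A⁻¹ = J·s⁻¹·A⁻¹ = kg·m²·s⁻³·A⁻¹
  (79.8 N) / (441 mC):  [kg·m·s⁻²] / [s·A] = kg·m·s⁻³·A⁻¹
kg·m²·s⁻³·A⁻¹ ≠ kg·m·s⁻³·A⁻¹, so they cannot be added.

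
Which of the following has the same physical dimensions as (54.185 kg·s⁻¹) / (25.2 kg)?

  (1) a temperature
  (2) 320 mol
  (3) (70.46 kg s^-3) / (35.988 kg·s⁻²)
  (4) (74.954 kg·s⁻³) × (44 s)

Reference: [kg·s⁻¹] / [kg] = s⁻¹.
Each option:
  (1) [temperature] = K
  (2) mol
  (3) [kg·s⁻³] / [kg·s⁻²] = s⁻¹  ← same
  (4) [kg·s⁻³] · [s] = kg·s⁻²
Only (3) matches s⁻¹.

(3)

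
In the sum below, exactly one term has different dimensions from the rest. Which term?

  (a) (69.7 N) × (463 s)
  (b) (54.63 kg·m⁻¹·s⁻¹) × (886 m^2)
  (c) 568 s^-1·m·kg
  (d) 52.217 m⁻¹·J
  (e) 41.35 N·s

(d)

Dimensions:
  (a) [kg·m·s⁻²] · [s] = kg·m·s⁻¹
  (b) [kg·m⁻¹·s⁻¹] · [m²] = kg·m·s⁻¹
  (c) kg·m·s⁻¹
  (d) J·m⁻¹ = N·m·m⁻¹ = kg·m·s⁻²
  (e) N·s = kg·m·s⁻²·s = kg·m·s⁻¹
All reduce to kg·m·s⁻¹ except (d), which is kg·m·s⁻².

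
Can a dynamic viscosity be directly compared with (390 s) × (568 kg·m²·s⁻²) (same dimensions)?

Dimensions:
  a dynamic viscosity:  [dynamic viscosity] = kg·m⁻¹·s⁻¹
  (390 s) × (568 kg·m²·s⁻²):  [s] · [kg·m²·s⁻²] = kg·m²·s⁻¹
kg·m⁻¹·s⁻¹ ≠ kg·m²·s⁻¹, so they cannot be added.

No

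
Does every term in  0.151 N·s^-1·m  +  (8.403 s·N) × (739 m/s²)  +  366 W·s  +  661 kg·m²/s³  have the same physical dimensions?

Reduce each to base SI dimensions:
  0.151 N·s^-1·m:  N·m·s⁻¹ = kg·m·s⁻²·m·s⁻¹ = kg·m²·s⁻³
  (8.403 s·N) × (739 m/s²):  [kg·m·s⁻¹] · [m·s⁻²] = kg·m²·s⁻³
  366 W·s:  W·s = J·s⁻¹·s = kg·m²·s⁻²
  661 kg·m²/s³:  kg·m²·s⁻³
The terms do not share a single dimension (kg·m²·s⁻² vs kg·m²·s⁻³).

No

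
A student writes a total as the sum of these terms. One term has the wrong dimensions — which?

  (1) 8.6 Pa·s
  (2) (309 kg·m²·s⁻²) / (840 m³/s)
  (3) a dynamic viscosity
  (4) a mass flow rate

(4)

Dimensions:
  (1) Pa·s = N·m⁻²·s = kg·m⁻¹·s⁻¹
  (2) [kg·m²·s⁻²] / [m³·s⁻¹] = kg·m⁻¹·s⁻¹
  (3) [dynamic viscosity] = kg·m⁻¹·s⁻¹
  (4) [mass flow rate] = kg·s⁻¹
All reduce to kg·m⁻¹·s⁻¹ except (4), which is kg·s⁻¹.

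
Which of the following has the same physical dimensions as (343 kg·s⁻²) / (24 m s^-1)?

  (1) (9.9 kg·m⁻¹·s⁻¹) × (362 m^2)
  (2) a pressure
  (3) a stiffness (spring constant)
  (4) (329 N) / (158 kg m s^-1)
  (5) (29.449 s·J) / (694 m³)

Reference: [kg·s⁻²] / [m·s⁻¹] = kg·m⁻¹·s⁻¹.
Each option:
  (1) [kg·m⁻¹·s⁻¹] · [m²] = kg·m·s⁻¹
  (2) [pressure] = kg·m⁻¹·s⁻²
  (3) [stiffness (spring constant)] = kg·s⁻²
  (4) [kg·m·s⁻²] / [kg·m·s⁻¹] = s⁻¹
  (5) [kg·m²·s⁻¹] / [m³] = kg·m⁻¹·s⁻¹  ← same
Only (5) matches kg·m⁻¹·s⁻¹.

(5)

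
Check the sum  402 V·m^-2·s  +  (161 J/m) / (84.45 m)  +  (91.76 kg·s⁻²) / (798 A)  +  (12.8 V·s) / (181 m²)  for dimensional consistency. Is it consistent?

Reduce each to base SI dimensions:
  402 V·m^-2·s:  V·s·m⁻² = J·C⁻¹·s·m⁻² = kg·s⁻²·A⁻¹
  (161 J/m) / (84.45 m):  [kg·m·s⁻²] / [m] = kg·s⁻²
  (91.76 kg·s⁻²) / (798 A):  [kg·s⁻²] / [A] = kg·s⁻²·A⁻¹
  (12.8 V·s) / (181 m²):  [kg·m²·s⁻²·A⁻¹] / [m²] = kg·s⁻²·A⁻¹
The terms do not share a single dimension (kg·s⁻² vs kg·s⁻²·A⁻¹).

No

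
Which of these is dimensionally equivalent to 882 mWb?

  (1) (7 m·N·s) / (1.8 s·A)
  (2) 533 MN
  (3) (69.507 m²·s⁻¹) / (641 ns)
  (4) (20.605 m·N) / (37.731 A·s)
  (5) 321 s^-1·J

Reference: Wb = V·s = kg·m²·s⁻²·A⁻¹.
Each option:
  (1) [kg·m²·s⁻¹] / [s·A] = kg·m²·s⁻²·A⁻¹  ← same
  (2) N = kg·m·s⁻²
  (3) [m²·s⁻¹] / [s] = m²·s⁻²
  (4) [kg·m²·s⁻²] / [s·A] = kg·m²·s⁻³·A⁻¹
  (5) J·s⁻¹ = N·m·s⁻¹ = kg·m²·s⁻³
Only (1) matches kg·m²·s⁻²·A⁻¹.

(1)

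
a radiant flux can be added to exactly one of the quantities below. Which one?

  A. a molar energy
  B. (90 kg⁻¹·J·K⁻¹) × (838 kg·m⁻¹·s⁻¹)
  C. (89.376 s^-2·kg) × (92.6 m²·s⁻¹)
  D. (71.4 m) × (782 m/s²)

C.

Reference: [radiant flux] = kg·m²·s⁻³.
Each option:
  A. [molar energy] = kg·m²·s⁻²·mol⁻¹
  B. [m²·s⁻²·K⁻¹] · [kg·m⁻¹·s⁻¹] = kg·m·s⁻³·K⁻¹
  C. [kg·s⁻²] · [m²·s⁻¹] = kg·m²·s⁻³  ← same
  D. [m] · [m·s⁻²] = m²·s⁻²
Only C. matches kg·m²·s⁻³.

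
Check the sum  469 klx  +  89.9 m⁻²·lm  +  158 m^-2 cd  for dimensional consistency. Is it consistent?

Yes

Expand each in SI base units:
  469 klx:  lx = lm·m⁻² = m⁻²·cd
  89.9 m⁻²·lm:  lm·m⁻² = cd·m⁻² = m⁻²·cd
  158 m^-2 cd:  m⁻²·cd
Every term reduces to m⁻²·cd.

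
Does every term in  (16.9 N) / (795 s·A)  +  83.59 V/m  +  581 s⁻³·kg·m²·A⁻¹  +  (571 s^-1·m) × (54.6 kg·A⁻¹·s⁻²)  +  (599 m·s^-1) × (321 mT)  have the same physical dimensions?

Dimensions:
  (16.9 N) / (795 s·A):  [kg·m·s⁻²] / [s·A] = kg·m·s⁻³·A⁻¹
  83.59 V/m:  V·m⁻¹ = J·C⁻¹·m⁻¹ = kg·m·s⁻³·A⁻¹
  581 s⁻³·kg·m²·A⁻¹:  kg·m²·s⁻³·A⁻¹
  (571 s^-1·m) × (54.6 kg·A⁻¹·s⁻²):  [m·s⁻¹] · [kg·s⁻²·A⁻¹] = kg·m·s⁻³·A⁻¹
  (599 m·s^-1) × (321 mT):  [m·s⁻¹] · [kg·s⁻²·A⁻¹] = kg·m·s⁻³·A⁻¹
The terms do not share a single dimension (kg·m²·s⁻³·A⁻¹ vs kg·m·s⁻³·A⁻¹).

No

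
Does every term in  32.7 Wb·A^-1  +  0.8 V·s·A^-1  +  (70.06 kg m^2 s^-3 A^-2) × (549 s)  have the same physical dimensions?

Work out the base dimensions of each:
  32.7 Wb·A^-1:  Wb·A⁻¹ = V·s·A⁻¹ = kg·m²·s⁻²·A⁻²
  0.8 V·s·A^-1:  V·s·A⁻¹ = J·C⁻¹·s·A⁻¹ = kg·m²·s⁻²·A⁻²
  (70.06 kg m^2 s^-3 A^-2) × (549 s):  [kg·m²·s⁻³·A⁻²] · [s] = kg·m²·s⁻²·A⁻²
Every term reduces to kg·m²·s⁻²·A⁻².

Yes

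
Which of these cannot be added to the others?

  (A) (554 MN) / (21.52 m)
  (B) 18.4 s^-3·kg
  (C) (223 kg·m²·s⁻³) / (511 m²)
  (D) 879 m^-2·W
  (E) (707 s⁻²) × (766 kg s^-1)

(A)

Work out the base dimensions of each:
  (A) [kg·m·s⁻²] / [m] = kg·s⁻²
  (B) kg·s⁻³
  (C) [kg·m²·s⁻³] / [m²] = kg·s⁻³
  (D) W·m⁻² = J·s⁻¹·m⁻² = kg·s⁻³
  (E) [s⁻²] · [kg·s⁻¹] = kg·s⁻³
All reduce to kg·s⁻³ except (A), which is kg·s⁻².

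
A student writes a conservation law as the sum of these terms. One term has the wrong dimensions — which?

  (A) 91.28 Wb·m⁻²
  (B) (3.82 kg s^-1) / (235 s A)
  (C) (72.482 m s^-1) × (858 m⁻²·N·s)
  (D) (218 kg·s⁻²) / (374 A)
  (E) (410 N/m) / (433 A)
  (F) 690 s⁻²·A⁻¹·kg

Reduce each to base SI dimensions:
  (A) Wb·m⁻² = V·s·m⁻² = kg·s⁻²·A⁻¹
  (B) [kg·s⁻¹] / [s·A] = kg·s⁻²·A⁻¹
  (C) [m·s⁻¹] · [kg·m⁻¹·s⁻¹] = kg·s⁻²
  (D) [kg·s⁻²] / [A] = kg·s⁻²·A⁻¹
  (E) [kg·s⁻²] / [A] = kg·s⁻²·A⁻¹
  (F) kg·s⁻²·A⁻¹
All reduce to kg·s⁻²·A⁻¹ except (C), which is kg·s⁻².

(C)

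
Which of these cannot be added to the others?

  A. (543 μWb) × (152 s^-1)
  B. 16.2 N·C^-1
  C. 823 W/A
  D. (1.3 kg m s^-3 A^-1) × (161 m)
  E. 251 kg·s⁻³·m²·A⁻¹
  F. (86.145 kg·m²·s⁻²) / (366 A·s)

B.

Expand each in SI base units:
  A. [kg·m²·s⁻²·A⁻¹] · [s⁻¹] = kg·m²·s⁻³·A⁻¹
  B. N·C⁻¹ = kg·m·s⁻²·(s·A)⁻¹ = kg·m·s⁻³·A⁻¹
  C. W·A⁻¹ = J·s⁻¹·A⁻¹ = kg·m²·s⁻³·A⁻¹
  D. [kg·m·s⁻³·A⁻¹] · [m] = kg·m²·s⁻³·A⁻¹
  E. kg·m²·s⁻³·A⁻¹
  F. [kg·m²·s⁻²] / [s·A] = kg·m²·s⁻³·A⁻¹
All reduce to kg·m²·s⁻³·A⁻¹ except B., which is kg·m·s⁻³·A⁻¹.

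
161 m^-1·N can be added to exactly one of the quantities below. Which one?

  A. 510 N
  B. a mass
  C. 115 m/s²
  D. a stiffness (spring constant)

Reference: N·m⁻¹ = kg·m·s⁻²·m⁻¹ = kg·s⁻².
Each option:
  A. N = kg·m·s⁻²
  B. [mass] = kg
  C. m·s⁻²
  D. [stiffness (spring constant)] = kg·s⁻²  ← same
Only D. matches kg·s⁻².

D.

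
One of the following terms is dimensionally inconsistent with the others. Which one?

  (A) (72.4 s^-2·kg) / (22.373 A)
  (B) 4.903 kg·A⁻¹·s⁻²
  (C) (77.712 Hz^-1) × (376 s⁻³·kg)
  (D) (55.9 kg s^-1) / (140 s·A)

(C)

Expand each in SI base units:
  (A) [kg·s⁻²] / [A] = kg·s⁻²·A⁻¹
  (B) kg·s⁻²·A⁻¹
  (C) [s] · [kg·s⁻³] = kg·s⁻²
  (D) [kg·s⁻¹] / [s·A] = kg·s⁻²·A⁻¹
All reduce to kg·s⁻²·A⁻¹ except (C), which is kg·s⁻².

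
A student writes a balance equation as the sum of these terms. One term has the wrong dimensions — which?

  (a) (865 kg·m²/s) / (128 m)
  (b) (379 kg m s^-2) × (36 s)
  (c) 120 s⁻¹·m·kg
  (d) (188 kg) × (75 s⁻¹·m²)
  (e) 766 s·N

In SI base units:
  (a) [kg·m²·s⁻¹] / [m] = kg·m·s⁻¹
  (b) [kg·m·s⁻²] · [s] = kg·m·s⁻¹
  (c) kg·m·s⁻¹
  (d) [kg] · [m²·s⁻¹] = kg·m²·s⁻¹
  (e) N·s = kg·m·s⁻²·s = kg·m·s⁻¹
All reduce to kg·m·s⁻¹ except (d), which is kg·m²·s⁻¹.

(d)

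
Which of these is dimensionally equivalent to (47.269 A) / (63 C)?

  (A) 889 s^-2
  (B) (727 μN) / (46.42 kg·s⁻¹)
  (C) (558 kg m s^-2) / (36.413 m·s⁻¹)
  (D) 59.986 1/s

Reference: [A] / [s·A] = s⁻¹.
Each option:
  (A) s⁻²
  (B) [kg·m·s⁻²] / [kg·s⁻¹] = m·s⁻¹
  (C) [kg·m·s⁻²] / [m·s⁻¹] = kg·s⁻¹
  (D) s⁻¹  ← same
Only (D) matches s⁻¹.

(D)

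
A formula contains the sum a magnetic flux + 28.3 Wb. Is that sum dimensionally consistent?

Work out the base dimensions of each:
  a magnetic flux:  [magnetic flux] = kg·m²·s⁻²·A⁻¹
  28.3 Wb:  Wb = V·s = kg·m²·s⁻²·A⁻¹
Both are kg·m²·s⁻²·A⁻¹, so they have the same dimensions and can be added.

Yes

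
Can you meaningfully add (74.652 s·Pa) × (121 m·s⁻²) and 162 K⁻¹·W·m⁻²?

No

Reduce each to base SI dimensions:
  (74.652 s·Pa) × (121 m·s⁻²):  [kg·m⁻¹·s⁻¹] · [m·s⁻²] = kg·s⁻³
  162 K⁻¹·W·m⁻²:  W·m⁻²·K⁻¹ = J·s⁻¹·m⁻²·K⁻¹ = kg·s⁻³·K⁻¹
kg·s⁻³ ≠ kg·s⁻³·K⁻¹, so they cannot be added.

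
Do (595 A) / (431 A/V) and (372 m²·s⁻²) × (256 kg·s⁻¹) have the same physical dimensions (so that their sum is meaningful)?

Dimensions:
  (595 A) / (431 A/V):  [A] / [kg⁻¹·m⁻²·s³·A²] = kg·m²·s⁻³·A⁻¹
  (372 m²·s⁻²) × (256 kg·s⁻¹):  [m²·s⁻²] · [kg·s⁻¹] = kg·m²·s⁻³
kg·m²·s⁻³·A⁻¹ ≠ kg·m²·s⁻³, so they cannot be added.

No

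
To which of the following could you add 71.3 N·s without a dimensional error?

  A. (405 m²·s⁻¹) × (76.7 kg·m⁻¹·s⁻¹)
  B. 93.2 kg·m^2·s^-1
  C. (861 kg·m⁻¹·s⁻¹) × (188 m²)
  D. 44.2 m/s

Reference: N·s = kg·m·s⁻²·s = kg·m·s⁻¹.
Each option:
  A. [m²·s⁻¹] · [kg·m⁻¹·s⁻¹] = kg·m·s⁻²
  B. kg·m²·s⁻¹
  C. [kg·m⁻¹·s⁻¹] · [m²] = kg·m·s⁻¹  ← same
  D. m·s⁻¹
Only C. matches kg·m·s⁻¹.

C.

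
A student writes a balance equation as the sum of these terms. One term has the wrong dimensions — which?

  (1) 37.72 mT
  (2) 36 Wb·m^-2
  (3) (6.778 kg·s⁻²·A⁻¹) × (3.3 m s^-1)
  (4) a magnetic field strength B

(3)

In SI base units:
  (1) T = Wb·m⁻² = kg·s⁻²·A⁻¹
  (2) Wb·m⁻² = V·s·m⁻² = kg·s⁻²·A⁻¹
  (3) [kg·s⁻²·A⁻¹] · [m·s⁻¹] = kg·m·s⁻³·A⁻¹
  (4) [magnetic field strength B] = kg·s⁻²·A⁻¹
All reduce to kg·s⁻²·A⁻¹ except (3), which is kg·m·s⁻³·A⁻¹.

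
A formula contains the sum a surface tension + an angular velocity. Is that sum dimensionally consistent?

No

In SI base units:
  a surface tension:  [surface tension] = kg·s⁻²
  an angular velocity:  [angular velocity] = s⁻¹
kg·s⁻² ≠ s⁻¹, so they cannot be added.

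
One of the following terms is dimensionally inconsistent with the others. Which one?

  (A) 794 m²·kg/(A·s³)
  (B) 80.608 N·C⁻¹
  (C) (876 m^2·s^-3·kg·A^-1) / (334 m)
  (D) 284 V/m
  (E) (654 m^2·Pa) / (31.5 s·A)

Reduce each to base SI dimensions:
  (A) kg·m²·s⁻³·A⁻¹
  (B) N·C⁻¹ = kg·m·s⁻²·(s·A)⁻¹ = kg·m·s⁻³·A⁻¹
  (C) [kg·m²·s⁻³·A⁻¹] / [m] = kg·m·s⁻³·A⁻¹
  (D) V·m⁻¹ = J·C⁻¹·m⁻¹ = kg·m·s⁻³·A⁻¹
  (E) [kg·m·s⁻²] / [s·A] = kg·m·s⁻³·A⁻¹
All reduce to kg·m·s⁻³·A⁻¹ except (A), which is kg·m²·s⁻³·A⁻¹.

(A)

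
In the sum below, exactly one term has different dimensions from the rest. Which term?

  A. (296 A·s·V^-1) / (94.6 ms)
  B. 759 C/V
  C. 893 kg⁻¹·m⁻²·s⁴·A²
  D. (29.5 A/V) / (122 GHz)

In SI base units:
  A. [kg⁻¹·m⁻²·s⁴·A²] / [s] = kg⁻¹·m⁻²·s³·A²
  B. C·V⁻¹ = s·A·(J·C⁻¹)⁻¹ = kg⁻¹·m⁻²·s⁴·A²
  C. kg⁻¹·m⁻²·s⁴·A²
  D. [kg⁻¹·m⁻²·s³·A²] / [s⁻¹] = kg⁻¹·m⁻²·s⁴·A²
All reduce to kg⁻¹·m⁻²·s⁴·A² except A., which is kg⁻¹·m⁻²·s³·A².

A.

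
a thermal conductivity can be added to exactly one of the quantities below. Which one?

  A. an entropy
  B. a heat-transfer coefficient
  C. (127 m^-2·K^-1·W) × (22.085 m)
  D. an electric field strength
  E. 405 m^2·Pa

C.

Reference: [thermal conductivity] = kg·m·s⁻³·K⁻¹.
Each option:
  A. [entropy] = kg·m²·s⁻²·K⁻¹
  B. [heat-transfer coefficient] = kg·s⁻³·K⁻¹
  C. [kg·s⁻³·K⁻¹] · [m] = kg·m·s⁻³·K⁻¹  ← same
  D. [electric field strength] = kg·m·s⁻³·A⁻¹
  E. Pa·m² = N·m⁻²·m² = kg·m·s⁻²
Only C. matches kg·m·s⁻³·K⁻¹.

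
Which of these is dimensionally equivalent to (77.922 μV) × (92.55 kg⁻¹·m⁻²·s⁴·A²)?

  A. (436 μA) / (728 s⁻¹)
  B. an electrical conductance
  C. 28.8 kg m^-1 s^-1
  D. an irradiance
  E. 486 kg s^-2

Reference: [kg·m²·s⁻³·A⁻¹] · [kg⁻¹·m⁻²·s⁴·A²] = s·A.
Each option:
  A. [A] / [s⁻¹] = s·A  ← same
  B. [electrical conductance] = kg⁻¹·m⁻²·s³·A²
  C. kg·m⁻¹·s⁻¹
  D. [irradiance] = kg·s⁻³
  E. kg·s⁻²
Only A. matches s·A.

A.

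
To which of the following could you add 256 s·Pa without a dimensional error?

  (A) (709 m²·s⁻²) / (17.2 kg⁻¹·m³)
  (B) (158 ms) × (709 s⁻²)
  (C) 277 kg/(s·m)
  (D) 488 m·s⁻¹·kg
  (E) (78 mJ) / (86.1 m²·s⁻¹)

(C)

Reference: Pa·s = N·m⁻²·s = kg·m⁻¹·s⁻¹.
Each option:
  (A) [m²·s⁻²] / [kg⁻¹·m³] = kg·m⁻¹·s⁻²
  (B) [s] · [s⁻²] = s⁻¹
  (C) kg·m⁻¹·s⁻¹  ← same
  (D) kg·m·s⁻¹
  (E) [kg·m²·s⁻²] / [m²·s⁻¹] = kg·s⁻¹
Only (C) matches kg·m⁻¹·s⁻¹.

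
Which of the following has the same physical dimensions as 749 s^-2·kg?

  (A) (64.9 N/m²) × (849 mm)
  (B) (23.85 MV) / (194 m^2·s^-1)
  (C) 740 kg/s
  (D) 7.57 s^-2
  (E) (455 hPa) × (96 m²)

Reference: kg·s⁻².
Each option:
  (A) [kg·m⁻¹·s⁻²] · [m] = kg·s⁻²  ← same
  (B) [kg·m²·s⁻³·A⁻¹] / [m²·s⁻¹] = kg·s⁻²·A⁻¹
  (C) kg·s⁻¹
  (D) s⁻²
  (E) [kg·m⁻¹·s⁻²] · [m²] = kg·m·s⁻²
Only (A) matches kg·s⁻².

(A)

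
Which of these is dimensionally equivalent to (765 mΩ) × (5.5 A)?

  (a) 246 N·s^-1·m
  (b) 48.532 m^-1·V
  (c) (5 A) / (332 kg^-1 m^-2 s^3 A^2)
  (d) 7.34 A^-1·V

Reference: [kg·m²·s⁻³·A⁻²] · [A] = kg·m²·s⁻³·A⁻¹.
Each option:
  (a) N·m·s⁻¹ = kg·m·s⁻²·m·s⁻¹ = kg·m²·s⁻³
  (b) V·m⁻¹ = J·C⁻¹·m⁻¹ = kg·m·s⁻³·A⁻¹
  (c) [A] / [kg⁻¹·m⁻²·s³·A²] = kg·m²·s⁻³·A⁻¹  ← same
  (d) V·A⁻¹ = J·C⁻¹·A⁻¹ = kg·m²·s⁻³·A⁻²
Only (c) matches kg·m²·s⁻³·A⁻¹.

(c)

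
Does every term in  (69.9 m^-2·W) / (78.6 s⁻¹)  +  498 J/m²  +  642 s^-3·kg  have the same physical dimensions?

No

In SI base units:
  (69.9 m^-2·W) / (78.6 s⁻¹):  [kg·s⁻³] / [s⁻¹] = kg·s⁻²
  498 J/m²:  J·m⁻² = N·m·m⁻² = kg·s⁻²
  642 s^-3·kg:  kg·s⁻³
The terms do not share a single dimension (kg·s⁻² vs kg·s⁻³).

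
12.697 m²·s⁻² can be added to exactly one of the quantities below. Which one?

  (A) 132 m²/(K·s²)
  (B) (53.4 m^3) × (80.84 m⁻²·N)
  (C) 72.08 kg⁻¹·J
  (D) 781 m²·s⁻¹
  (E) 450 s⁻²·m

Reference: m²·s⁻².
Each option:
  (A) m²·s⁻²·K⁻¹
  (B) [m³] · [kg·m⁻¹·s⁻²] = kg·m²·s⁻²
  (C) J·kg⁻¹ = N·m·kg⁻¹ = m²·s⁻²  ← same
  (D) m²·s⁻¹
  (E) m·s⁻²
Only (C) matches m²·s⁻².

(C)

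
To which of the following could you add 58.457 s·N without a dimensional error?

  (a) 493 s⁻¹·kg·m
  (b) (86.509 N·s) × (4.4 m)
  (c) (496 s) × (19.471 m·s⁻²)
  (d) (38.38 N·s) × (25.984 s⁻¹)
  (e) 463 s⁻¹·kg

Reference: N·s = kg·m·s⁻²·s = kg·m·s⁻¹.
Each option:
  (a) kg·m·s⁻¹  ← same
  (b) [kg·m·s⁻¹] · [m] = kg·m²·s⁻¹
  (c) [s] · [m·s⁻²] = m·s⁻¹
  (d) [kg·m·s⁻¹] · [s⁻¹] = kg·m·s⁻²
  (e) kg·s⁻¹
Only (a) matches kg·m·s⁻¹.

(a)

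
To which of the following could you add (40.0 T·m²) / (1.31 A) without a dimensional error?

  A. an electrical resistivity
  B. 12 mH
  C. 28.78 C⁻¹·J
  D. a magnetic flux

Reference: [kg·m²·s⁻²·A⁻¹] / [A] = kg·m²·s⁻²·A⁻².
Each option:
  A. [electrical resistivity] = kg·m³·s⁻³·A⁻²
  B. H = V·s·A⁻¹ = kg·m²·s⁻²·A⁻²  ← same
  C. J·C⁻¹ = N·m·(s·A)⁻¹ = kg·m²·s⁻³·A⁻¹
  D. [magnetic flux] = kg·m²·s⁻²·A⁻¹
Only B. matches kg·m²·s⁻²·A⁻².

B.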